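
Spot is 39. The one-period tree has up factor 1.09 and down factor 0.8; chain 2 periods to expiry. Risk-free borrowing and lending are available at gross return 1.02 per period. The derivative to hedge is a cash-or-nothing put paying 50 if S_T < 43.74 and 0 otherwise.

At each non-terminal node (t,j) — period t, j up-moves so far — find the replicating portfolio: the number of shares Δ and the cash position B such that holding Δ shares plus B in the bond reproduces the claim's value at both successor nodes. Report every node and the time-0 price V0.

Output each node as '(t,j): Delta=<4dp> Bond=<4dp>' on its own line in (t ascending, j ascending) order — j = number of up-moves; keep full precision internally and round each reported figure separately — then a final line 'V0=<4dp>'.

(0,0): Delta=-3.2880 Bond=148.6326
(1,0): Delta=0.0000 Bond=49.0196
(1,1): Delta=-4.0558 Bond=184.2461
V0=20.4006

The replicating-portfolio and risk-neutral prices coincide; use p* = (1.02−0.8)/(1.09−0.8) = 0.7586 for the latter.
Payoff layer (t=2): V(2,0)=50.0000, V(2,1)=50.0000, V(2,2)=0.0000
(1,0): S=31.2000. Δ = (V_up−V_dn)/(S_up−S_dn) = (50.0000−50.0000)/(34.0080−24.9600) = 0.0000. V = [p*·50.0000 + (1−p*)·50.0000]/1.02 = 49.0196. B = V − Δ·S = 49.0196.
(1,1): S=42.5100. Δ = (V_up−V_dn)/(S_up−S_dn) = (0.0000−50.0000)/(46.3359−34.0080) = -4.0558. V = [p*·0.0000 + (1−p*)·50.0000]/1.02 = 11.8323. B = V − Δ·S = 184.2461.
(0,0): S=39.0000. Δ = (V_up−V_dn)/(S_up−S_dn) = (11.8323−49.0196)/(42.5100−31.2000) = -3.2880. V = [p*·11.8323 + (1−p*)·49.0196]/1.02 = 20.4006. B = V − Δ·S = 148.6326.
Each (Δ,B) replicates both successor values, so the strategy is self-financing and V0 is arbitrage-free.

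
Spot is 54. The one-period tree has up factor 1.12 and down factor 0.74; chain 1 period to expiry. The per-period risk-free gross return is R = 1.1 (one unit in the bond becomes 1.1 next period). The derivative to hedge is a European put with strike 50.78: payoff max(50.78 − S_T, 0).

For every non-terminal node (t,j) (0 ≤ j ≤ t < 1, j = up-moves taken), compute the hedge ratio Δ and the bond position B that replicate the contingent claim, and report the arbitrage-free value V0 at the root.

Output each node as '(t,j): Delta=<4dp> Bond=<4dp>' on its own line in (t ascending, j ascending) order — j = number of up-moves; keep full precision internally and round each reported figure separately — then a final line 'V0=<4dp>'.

The replicating-portfolio and risk-neutral prices coincide; use p* = (1.1−0.74)/(1.12−0.74) = 0.9474 for the latter.
Payoff layer (t=1): V(1,0)=10.8200, V(1,1)=0.0000
Node (0,0) S=54.0000: V=(p*·0.0000+(1−p*)·10.8200)/1.1=0.5177; Δ=(0.0000−10.8200)/(60.4800−39.9600)=-0.5273; B=V−Δ·S=28.9914
Root portfolio cost Δ·54+B reproduces V0=0.5177.

(0,0): Delta=-0.5273 Bond=28.9914
V0=0.5177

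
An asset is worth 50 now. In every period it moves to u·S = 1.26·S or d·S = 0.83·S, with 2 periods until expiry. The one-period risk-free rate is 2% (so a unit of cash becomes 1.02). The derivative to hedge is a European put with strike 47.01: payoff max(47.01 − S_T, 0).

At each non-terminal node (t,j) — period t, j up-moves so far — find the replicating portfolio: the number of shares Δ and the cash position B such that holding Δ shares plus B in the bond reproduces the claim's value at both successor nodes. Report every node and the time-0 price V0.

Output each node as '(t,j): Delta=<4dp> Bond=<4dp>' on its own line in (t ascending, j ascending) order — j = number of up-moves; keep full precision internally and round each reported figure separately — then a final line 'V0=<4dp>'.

No-arbitrage ⇒ martingale measure with p* = (R−d)/(u−d) = 0.4419.
Payoff layer (t=2): V(2,0)=12.5650, V(2,1)=0.0000, V(2,2)=0.0000
  t=1,j=0: stock 41.5000 → up 52.2900 (V=0.0000), down 34.4450 (V=12.5650). Price 6.8755; hedge Δ=-0.7041, bond B=36.0964.
  t=1,j=1: stock 63.0000 → up 79.3800 (V=0.0000), down 52.2900 (V=0.0000). Price 0.0000; hedge Δ=0.0000, bond B=0.0000.
  t=0,j=0: stock 50.0000 → up 63.0000 (V=0.0000), down 41.5000 (V=6.8755). Price 3.7623; hedge Δ=-0.3198, bond B=19.7518.
Each (Δ,B) replicates both successor values, so the strategy is self-financing and V0 is arbitrage-free.

(0,0): Delta=-0.3198 Bond=19.7518
(1,0): Delta=-0.7041 Bond=36.0964
(1,1): Delta=0.0000 Bond=0.0000
V0=3.7623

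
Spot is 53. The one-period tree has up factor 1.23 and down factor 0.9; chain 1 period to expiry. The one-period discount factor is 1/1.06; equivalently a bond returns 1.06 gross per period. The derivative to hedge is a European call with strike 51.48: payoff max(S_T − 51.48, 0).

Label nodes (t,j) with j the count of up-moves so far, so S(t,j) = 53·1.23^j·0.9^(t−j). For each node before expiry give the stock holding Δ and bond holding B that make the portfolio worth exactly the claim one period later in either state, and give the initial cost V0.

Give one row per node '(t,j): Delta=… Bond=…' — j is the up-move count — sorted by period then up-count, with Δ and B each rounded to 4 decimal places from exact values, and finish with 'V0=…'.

Under the risk-neutral measure, an up-move has probability p* = (R−d)/(u−d) = 0.4848 and values discount at R = 1.06.
Payoff layer (t=1): V(1,0)=0.0000, V(1,1)=13.7100
  t=0,j=0: stock 53.0000 → up 65.1900 (V=13.7100), down 47.7000 (V=0.0000). Price 6.2710; hedge Δ=0.7839, bond B=-35.2744.
Self-financing check: at every node Δ·S+B equals the discounted successor values.

(0,0): Delta=0.7839 Bond=-35.2744
V0=6.2710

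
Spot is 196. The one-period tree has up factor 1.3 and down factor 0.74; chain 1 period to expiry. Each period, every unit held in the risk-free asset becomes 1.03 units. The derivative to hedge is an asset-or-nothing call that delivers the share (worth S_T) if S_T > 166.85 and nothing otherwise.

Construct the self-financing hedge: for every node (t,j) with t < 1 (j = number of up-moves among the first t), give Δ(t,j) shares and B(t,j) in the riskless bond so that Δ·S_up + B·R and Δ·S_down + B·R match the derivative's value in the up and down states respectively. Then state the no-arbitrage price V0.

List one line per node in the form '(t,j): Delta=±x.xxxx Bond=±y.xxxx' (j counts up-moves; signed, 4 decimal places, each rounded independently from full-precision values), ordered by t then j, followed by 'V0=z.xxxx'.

The replicating-portfolio and risk-neutral prices coincide; use p* = (1.03−0.74)/(1.3−0.74) = 0.5179 for the latter.
Terminal payoffs: V(1,0)=0.0000, V(1,1)=254.8000
Node (0,0) S=196.0000: V=(p*·254.8000+(1−p*)·0.0000)/1.03=128.1068; Δ=(254.8000−0.0000)/(254.8000−145.0400)=2.3214; B=V−Δ·S=-326.8932
Root portfolio cost Δ·196+B reproduces V0=128.1068.

(0,0): Delta=2.3214 Bond=-326.8932
V0=128.1068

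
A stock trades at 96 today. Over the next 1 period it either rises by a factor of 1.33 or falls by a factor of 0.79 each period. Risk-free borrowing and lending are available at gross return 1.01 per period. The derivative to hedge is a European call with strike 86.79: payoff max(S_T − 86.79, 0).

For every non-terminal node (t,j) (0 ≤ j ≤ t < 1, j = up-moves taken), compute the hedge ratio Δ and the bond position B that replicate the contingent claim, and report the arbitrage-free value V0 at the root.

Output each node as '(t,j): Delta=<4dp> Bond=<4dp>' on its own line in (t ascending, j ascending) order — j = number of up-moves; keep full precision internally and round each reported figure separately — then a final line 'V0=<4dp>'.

Risk-neutral probability p* = (R−d)/(u−d) = (1.01−0.79)/(1.33−0.79) = 0.4074.
Payoff layer (t=1): V(1,0)=0.0000, V(1,1)=40.8900
Node (0,0) S=96.0000: V=(p*·40.8900+(1−p*)·0.0000)/1.01=16.4939; Δ=(40.8900−0.0000)/(127.6800−75.8400)=0.7888; B=V−Δ·S=-59.2283
The time-0 hedge costs 16.4939, which is the no-arbitrage price.

(0,0): Delta=0.7888 Bond=-59.2283
V0=16.4939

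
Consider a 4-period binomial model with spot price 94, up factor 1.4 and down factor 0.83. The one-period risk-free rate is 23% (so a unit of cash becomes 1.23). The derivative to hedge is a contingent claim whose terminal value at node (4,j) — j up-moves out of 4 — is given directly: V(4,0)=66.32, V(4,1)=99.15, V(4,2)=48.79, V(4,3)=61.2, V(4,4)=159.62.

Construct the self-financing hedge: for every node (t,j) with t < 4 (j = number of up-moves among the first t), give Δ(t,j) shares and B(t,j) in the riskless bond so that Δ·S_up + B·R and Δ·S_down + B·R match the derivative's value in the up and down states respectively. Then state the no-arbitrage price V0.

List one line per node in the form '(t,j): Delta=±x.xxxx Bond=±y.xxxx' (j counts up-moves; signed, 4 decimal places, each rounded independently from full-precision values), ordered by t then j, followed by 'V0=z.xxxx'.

Under the risk-neutral measure, an up-move has probability p* = (R−d)/(u−d) = 0.7018 and values discount at R = 1.23.
Payoff layer (t=4): V(4,0)=66.3200, V(4,1)=99.1500, V(4,2)=48.7900, V(4,3)=61.2000, V(4,4)=159.6200
  t=3,j=0: stock 53.7480 → up 75.2472 (V=99.1500), down 44.6108 (V=66.3200). Price 72.6493; hedge Δ=1.0716, bond B=15.0528.
  t=3,j=1: stock 90.6592 → up 126.9229 (V=48.7900), down 75.2472 (V=99.1500). Price 51.8778; hedge Δ=-0.9745, bond B=140.2286.
  t=3,j=2: stock 152.9192 → up 214.0869 (V=61.2000), down 126.9229 (V=48.7900). Price 46.7470; hedge Δ=0.1424, bond B=24.9750.
  t=3,j=3: stock 257.9360 → up 361.1104 (V=159.6200), down 214.0869 (V=61.2000). Price 105.9079; hedge Δ=0.6694, bond B=-66.7588.
  t=2,j=0: stock 64.7566 → up 90.6592 (V=51.8778), down 53.7480 (V=72.6493). Price 47.2136; hedge Δ=-0.5627, bond B=83.6549.
  t=2,j=1: stock 109.2280 → up 152.9192 (V=46.7470), down 90.6592 (V=51.8778). Price 39.2498; hedge Δ=-0.0824, bond B=48.2512.
  t=2,j=2: stock 184.2400 → up 257.9360 (V=105.9079), down 152.9192 (V=46.7470). Price 71.7588; hedge Δ=0.5633, bond B=-32.0322.
  t=1,j=0: stock 78.0200 → up 109.2280 (V=39.2498), down 64.7566 (V=47.2136). Price 33.8414; hedge Δ=-0.1791, bond B=47.8131.
  t=1,j=1: stock 131.6000 → up 184.2400 (V=71.7588), down 109.2280 (V=39.2498). Price 50.4578; hedge Δ=0.4334, bond B=-6.5756.
  t=0,j=0: stock 94.0000 → up 131.6000 (V=50.4578), down 78.0200 (V=33.8414). Price 36.9936; hedge Δ=0.3101, bond B=7.8419.
The time-0 hedge costs 36.9936, which is the no-arbitrage price.

(0,0): Delta=0.3101 Bond=7.8419
(1,0): Delta=-0.1791 Bond=47.8131
(1,1): Delta=0.4334 Bond=-6.5756
(2,0): Delta=-0.5627 Bond=83.6549
(2,1): Delta=-0.0824 Bond=48.2512
(2,2): Delta=0.5633 Bond=-32.0322
(3,0): Delta=1.0716 Bond=15.0528
(3,1): Delta=-0.9745 Bond=140.2286
(3,2): Delta=0.1424 Bond=24.9750
(3,3): Delta=0.6694 Bond=-66.7588
V0=36.9936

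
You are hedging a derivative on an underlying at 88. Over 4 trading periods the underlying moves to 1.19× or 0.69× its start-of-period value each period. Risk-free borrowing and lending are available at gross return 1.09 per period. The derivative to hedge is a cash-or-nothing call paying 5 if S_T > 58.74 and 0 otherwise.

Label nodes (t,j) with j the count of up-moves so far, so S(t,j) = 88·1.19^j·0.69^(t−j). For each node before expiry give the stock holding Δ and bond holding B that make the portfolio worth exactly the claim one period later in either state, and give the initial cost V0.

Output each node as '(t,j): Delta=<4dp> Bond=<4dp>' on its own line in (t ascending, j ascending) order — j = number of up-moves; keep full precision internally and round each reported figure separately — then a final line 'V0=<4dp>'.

Since d<R<u, set p* = (R−d)/(u−d) = 0.8000; price each node as the discounted p*-expectation of its children.
Terminal payoffs: V(4,0)=0.0000, V(4,1)=0.0000, V(4,2)=5.0000, V(4,3)=5.0000, V(4,4)=5.0000
(3,0): S=28.9088. Δ = (V_up−V_dn)/(S_up−S_dn) = (0.0000−0.0000)/(34.4015−19.9471) = 0.0000. V = [p*·0.0000 + (1−p*)·0.0000]/1.09 = 0.0000. B = V − Δ·S = 0.0000.
(3,1): S=49.8572. Δ = (V_up−V_dn)/(S_up−S_dn) = (5.0000−0.0000)/(59.3301−34.4015) = 0.2006. V = [p*·5.0000 + (1−p*)·0.0000]/1.09 = 3.6697. B = V − Δ·S = -6.3303.
(3,2): S=85.9856. Δ = (V_up−V_dn)/(S_up−S_dn) = (5.0000−5.0000)/(102.3229−59.3301) = 0.0000. V = [p*·5.0000 + (1−p*)·5.0000]/1.09 = 4.5872. B = V − Δ·S = 4.5872.
(3,3): S=148.2940. Δ = (V_up−V_dn)/(S_up−S_dn) = (5.0000−5.0000)/(176.4699−102.3229) = 0.0000. V = [p*·5.0000 + (1−p*)·5.0000]/1.09 = 4.5872. B = V − Δ·S = 4.5872.
(2,0): S=41.8968. Δ = (V_up−V_dn)/(S_up−S_dn) = (3.6697−0.0000)/(49.8572−28.9088) = 0.1752. V = [p*·3.6697 + (1−p*)·0.0000]/1.09 = 2.6934. B = V − Δ·S = -4.6461.
(2,1): S=72.2568. Δ = (V_up−V_dn)/(S_up−S_dn) = (4.5872−3.6697)/(85.9856−49.8572) = 0.0254. V = [p*·4.5872 + (1−p*)·3.6697]/1.09 = 4.0401. B = V − Δ·S = 2.2052.
(2,2): S=124.6168. Δ = (V_up−V_dn)/(S_up−S_dn) = (4.5872−4.5872)/(148.2940−85.9856) = 0.0000. V = [p*·4.5872 + (1−p*)·4.5872]/1.09 = 4.2084. B = V − Δ·S = 4.2084.
(1,0): S=60.7200. Δ = (V_up−V_dn)/(S_up−S_dn) = (4.0401−2.6934)/(72.2568−41.8968) = 0.0444. V = [p*·4.0401 + (1−p*)·2.6934]/1.09 = 3.4594. B = V − Δ·S = 0.7660.
(1,1): S=104.7200. Δ = (V_up−V_dn)/(S_up−S_dn) = (4.2084−4.0401)/(124.6168−72.2568) = 0.0032. V = [p*·4.2084 + (1−p*)·4.0401]/1.09 = 3.8300. B = V − Δ·S = 3.4934.
(0,0): S=88.0000. Δ = (V_up−V_dn)/(S_up−S_dn) = (3.8300−3.4594)/(104.7200−60.7200) = 0.0084. V = [p*·3.8300 + (1−p*)·3.4594]/1.09 = 3.4458. B = V − Δ·S = 2.7045.
The time-0 hedge costs 3.4458, which is the no-arbitrage price.

(0,0): Delta=0.0084 Bond=2.7045
(1,0): Delta=0.0444 Bond=0.7660
(1,1): Delta=0.0032 Bond=3.4934
(2,0): Delta=0.1752 Bond=-4.6461
(2,1): Delta=0.0254 Bond=2.2052
(2,2): Delta=0.0000 Bond=4.2084
(3,0): Delta=0.0000 Bond=0.0000
(3,1): Delta=0.2006 Bond=-6.3303
(3,2): Delta=0.0000 Bond=4.5872
(3,3): Delta=0.0000 Bond=4.5872
V0=3.4458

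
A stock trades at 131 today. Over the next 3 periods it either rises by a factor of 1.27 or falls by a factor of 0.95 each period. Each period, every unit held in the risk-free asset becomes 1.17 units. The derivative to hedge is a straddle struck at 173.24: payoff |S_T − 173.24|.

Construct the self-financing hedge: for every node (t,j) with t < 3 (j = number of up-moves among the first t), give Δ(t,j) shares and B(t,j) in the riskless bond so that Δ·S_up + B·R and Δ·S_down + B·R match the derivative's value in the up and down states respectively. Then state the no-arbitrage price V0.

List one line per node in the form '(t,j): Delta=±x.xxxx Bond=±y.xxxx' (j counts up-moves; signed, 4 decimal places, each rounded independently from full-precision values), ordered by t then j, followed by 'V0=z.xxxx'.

(0,0): Delta=0.5254 Bond=-37.8672
(1,0): Delta=-0.1889 Bond=44.5933
(1,1): Delta=0.7683 Bond=-84.7128
(2,0): Delta=-1.0000 Bond=148.0684
(2,1): Delta=0.0869 Bond=8.5858
(2,2): Delta=1.0000 Bond=-148.0684
V0=30.9636

The replicating-portfolio and risk-neutral prices coincide; use p* = (1.17−0.95)/(1.27−0.95) = 0.6875 for the latter.
Terminal values V(3,·): V(3,0)=60.9239, V(3,1)=23.0911, V(3,2)=27.4854, V(3,3)=95.0982
(2,0): S=118.2275. Δ = (V_up−V_dn)/(S_up−S_dn) = (23.0911−60.9239)/(150.1489−112.3161) = -1.0000. V = [p*·23.0911 + (1−p*)·60.9239]/1.17 = 29.8409. B = V − Δ·S = 148.0684.
(2,1): S=158.0515. Δ = (V_up−V_dn)/(S_up−S_dn) = (27.4854−23.0911)/(200.7254−150.1489) = 0.0869. V = [p*·27.4854 + (1−p*)·23.0911]/1.17 = 22.3181. B = V − Δ·S = 8.5858.
(2,2): S=211.2899. Δ = (V_up−V_dn)/(S_up−S_dn) = (95.0982−27.4854)/(268.3382−200.7254) = 1.0000. V = [p*·95.0982 + (1−p*)·27.4854]/1.17 = 63.2215. B = V − Δ·S = -148.0684.
(1,0): S=124.4500. Δ = (V_up−V_dn)/(S_up−S_dn) = (22.3181−29.8409)/(158.0515−118.2275) = -0.1889. V = [p*·22.3181 + (1−p*)·29.8409]/1.17 = 21.0846. B = V − Δ·S = 44.5933.
(1,1): S=166.3700. Δ = (V_up−V_dn)/(S_up−S_dn) = (63.2215−22.3181)/(211.2899−158.0515) = 0.7683. V = [p*·63.2215 + (1−p*)·22.3181]/1.17 = 43.1104. B = V − Δ·S = -84.7128.
(0,0): S=131.0000. Δ = (V_up−V_dn)/(S_up−S_dn) = (43.1104−21.0846)/(166.3700−124.4500) = 0.5254. V = [p*·43.1104 + (1−p*)·21.0846]/1.17 = 30.9636. B = V − Δ·S = -37.8672.
Root portfolio cost Δ·131+B reproduces V0=30.9636.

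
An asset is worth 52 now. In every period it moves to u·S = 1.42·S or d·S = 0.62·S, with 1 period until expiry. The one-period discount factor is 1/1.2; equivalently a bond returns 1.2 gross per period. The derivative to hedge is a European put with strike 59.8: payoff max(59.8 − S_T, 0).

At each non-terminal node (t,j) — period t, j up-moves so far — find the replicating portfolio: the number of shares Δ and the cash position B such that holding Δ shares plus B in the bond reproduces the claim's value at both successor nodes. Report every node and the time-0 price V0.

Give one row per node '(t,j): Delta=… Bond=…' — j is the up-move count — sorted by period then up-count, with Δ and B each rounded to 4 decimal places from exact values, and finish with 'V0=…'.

Since d<R<u, set p* = (R−d)/(u−d) = 0.7250; price each node as the discounted p*-expectation of its children.
At expiry t=1: V(1,0)=27.5600, V(1,1)=0.0000
(0,0): S=52.0000. Δ = (V_up−V_dn)/(S_up−S_dn) = (0.0000−27.5600)/(73.8400−32.2400) = -0.6625. V = [p*·0.0000 + (1−p*)·27.5600]/1.2 = 6.3158. B = V − Δ·S = 40.7658.
Root portfolio cost Δ·52+B reproduces V0=6.3158.

(0,0): Delta=-0.6625 Bond=40.7658
V0=6.3158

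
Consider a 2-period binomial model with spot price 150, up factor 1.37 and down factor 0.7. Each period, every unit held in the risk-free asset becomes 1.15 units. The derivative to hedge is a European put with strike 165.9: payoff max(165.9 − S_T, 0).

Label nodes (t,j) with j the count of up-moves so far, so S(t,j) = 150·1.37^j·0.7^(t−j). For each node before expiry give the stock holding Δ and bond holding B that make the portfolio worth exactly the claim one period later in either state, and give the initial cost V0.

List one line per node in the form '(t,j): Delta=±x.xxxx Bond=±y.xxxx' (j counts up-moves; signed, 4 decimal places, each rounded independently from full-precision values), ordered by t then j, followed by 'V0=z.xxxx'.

The replicating-portfolio and risk-neutral prices coincide; use p* = (1.15−0.7)/(1.37−0.7) = 0.6716 for the latter.
Payoff layer (t=2): V(2,0)=92.4000, V(2,1)=22.0500, V(2,2)=0.0000
(1,0): S=105.0000. Δ = (V_up−V_dn)/(S_up−S_dn) = (22.0500−92.4000)/(143.8500−73.5000) = -1.0000. V = [p*·22.0500 + (1−p*)·92.4000]/1.15 = 39.2609. B = V − Δ·S = 144.2609.
(1,1): S=205.5000. Δ = (V_up−V_dn)/(S_up−S_dn) = (0.0000−22.0500)/(281.5350−143.8500) = -0.1601. V = [p*·0.0000 + (1−p*)·22.0500]/1.15 = 6.2959. B = V − Δ·S = 39.2064.
(0,0): S=150.0000. Δ = (V_up−V_dn)/(S_up−S_dn) = (6.2959−39.2609)/(205.5000−105.0000) = -0.3280. V = [p*·6.2959 + (1−p*)·39.2609]/1.15 = 14.8872. B = V − Δ·S = 64.0886.
Root portfolio cost Δ·150+B reproduces V0=14.8872.

(0,0): Delta=-0.3280 Bond=64.0886
(1,0): Delta=-1.0000 Bond=144.2609
(1,1): Delta=-0.1601 Bond=39.2064
V0=14.8872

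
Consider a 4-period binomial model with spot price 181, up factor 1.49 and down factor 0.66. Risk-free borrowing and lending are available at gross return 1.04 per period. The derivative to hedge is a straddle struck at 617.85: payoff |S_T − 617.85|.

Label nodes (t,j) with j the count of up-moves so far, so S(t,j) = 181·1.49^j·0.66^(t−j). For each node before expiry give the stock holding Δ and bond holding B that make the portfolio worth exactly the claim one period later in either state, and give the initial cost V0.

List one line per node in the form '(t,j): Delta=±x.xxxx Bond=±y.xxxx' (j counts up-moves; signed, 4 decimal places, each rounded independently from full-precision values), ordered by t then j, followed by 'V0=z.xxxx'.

(0,0): Delta=-0.6885 Bond=492.3593
(1,0): Delta=-1.0000 Bond=549.2664
(1,1): Delta=-0.5251 Bond=467.9859
(2,0): Delta=-1.0000 Bond=571.2371
(2,1): Delta=-1.0000 Bond=571.2371
(2,2): Delta=-0.2760 Bond=386.6020
(3,0): Delta=-1.0000 Bond=594.0865
(3,1): Delta=-1.0000 Bond=594.0865
(3,2): Delta=-1.0000 Bond=594.0865
(3,3): Delta=0.1038 Bond=174.6734
V0=367.7422

The replicating-portfolio and risk-neutral prices coincide; use p* = (1.04−0.66)/(1.49−0.66) = 0.4578 for the latter.
Terminal values V(4,·): V(4,0)=583.5057, V(4,1)=540.3152, V(4,2)=442.8093, V(4,3)=222.6824, V(4,4)=274.2708
Node (3,0) S=52.0368: V=(p*·540.3152+(1−p*)·583.5057)/1.04=542.0498; Δ=(540.3152−583.5057)/(77.5348−34.3443)=-1.0000; B=V−Δ·S=594.0865
Node (3,1) S=117.4770: V=(p*·442.8093+(1−p*)·540.3152)/1.04=476.6096; Δ=(442.8093−540.3152)/(175.0407−77.5348)=-1.0000; B=V−Δ·S=594.0865
Node (3,2) S=265.2131: V=(p*·222.6824+(1−p*)·442.8093)/1.04=328.8734; Δ=(222.6824−442.8093)/(395.1676−175.0407)=-1.0000; B=V−Δ·S=594.0865
Node (3,3) S=598.7388: V=(p*·274.2708+(1−p*)·222.6824)/1.04=236.8281; Δ=(274.2708−222.6824)/(892.1208−395.1676)=0.1038; B=V−Δ·S=174.6734
Node (2,0) S=78.8436: V=(p*·476.6096+(1−p*)·542.0498)/1.04=492.3935; Δ=(476.6096−542.0498)/(117.4770−52.0368)=-1.0000; B=V−Δ·S=571.2371
Node (2,1) S=177.9954: V=(p*·328.8734+(1−p*)·476.6096)/1.04=393.2417; Δ=(328.8734−476.6096)/(265.2131−117.4770)=-1.0000; B=V−Δ·S=571.2371
Node (2,2) S=401.8381: V=(p*·236.8281+(1−p*)·328.8734)/1.04=275.7040; Δ=(236.8281−328.8734)/(598.7388−265.2131)=-0.2760; B=V−Δ·S=386.6020
Node (1,0) S=119.4600: V=(p*·393.2417+(1−p*)·492.3935)/1.04=429.8064; Δ=(393.2417−492.3935)/(177.9954−78.8436)=-1.0000; B=V−Δ·S=549.2664
Node (1,1) S=269.6900: V=(p*·275.7040+(1−p*)·393.2417)/1.04=326.3743; Δ=(275.7040−393.2417)/(401.8381−177.9954)=-0.5251; B=V−Δ·S=467.9859
Node (0,0) S=181.0000: V=(p*·326.3743+(1−p*)·429.8064)/1.04=367.7422; Δ=(326.3743−429.8064)/(269.6900−119.4600)=-0.6885; B=V−Δ·S=492.3593
Self-financing check: at every node Δ·S+B equals the discounted successor values.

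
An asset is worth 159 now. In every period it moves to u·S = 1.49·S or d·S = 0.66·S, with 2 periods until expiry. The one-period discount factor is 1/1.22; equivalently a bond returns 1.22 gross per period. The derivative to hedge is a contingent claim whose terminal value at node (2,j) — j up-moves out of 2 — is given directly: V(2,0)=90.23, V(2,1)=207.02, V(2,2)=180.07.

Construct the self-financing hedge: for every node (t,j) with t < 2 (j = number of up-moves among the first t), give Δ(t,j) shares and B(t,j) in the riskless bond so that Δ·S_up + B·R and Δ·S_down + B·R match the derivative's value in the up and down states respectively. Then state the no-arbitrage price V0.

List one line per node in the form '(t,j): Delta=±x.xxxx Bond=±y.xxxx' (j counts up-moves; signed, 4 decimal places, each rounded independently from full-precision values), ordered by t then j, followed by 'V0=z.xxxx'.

(0,0): Delta=0.1230 Bond=102.9807
(1,0): Delta=1.3409 Bond=-2.1632
(1,1): Delta=-0.1371 Bond=187.2542
V0=122.5430

Risk-neutral probability p* = (R−d)/(u−d) = (1.22−0.66)/(1.49−0.66) = 0.6747.
Payoff layer (t=2): V(2,0)=90.2300, V(2,1)=207.0200, V(2,2)=180.0700
Node (1,0) S=104.9400: V=(p*·207.0200+(1−p*)·90.2300)/1.22=138.5476; Δ=(207.0200−90.2300)/(156.3606−69.2604)=1.3409; B=V−Δ·S=-2.1632
Node (1,1) S=236.9100: V=(p*·180.0700+(1−p*)·207.0200)/1.22=154.7843; Δ=(180.0700−207.0200)/(352.9959−156.3606)=-0.1371; B=V−Δ·S=187.2542
Node (0,0) S=159.0000: V=(p*·154.7843+(1−p*)·138.5476)/1.22=122.5430; Δ=(154.7843−138.5476)/(236.9100−104.9400)=0.1230; B=V−Δ·S=102.9807
Each (Δ,B) replicates both successor values, so the strategy is self-financing and V0 is arbitrage-free.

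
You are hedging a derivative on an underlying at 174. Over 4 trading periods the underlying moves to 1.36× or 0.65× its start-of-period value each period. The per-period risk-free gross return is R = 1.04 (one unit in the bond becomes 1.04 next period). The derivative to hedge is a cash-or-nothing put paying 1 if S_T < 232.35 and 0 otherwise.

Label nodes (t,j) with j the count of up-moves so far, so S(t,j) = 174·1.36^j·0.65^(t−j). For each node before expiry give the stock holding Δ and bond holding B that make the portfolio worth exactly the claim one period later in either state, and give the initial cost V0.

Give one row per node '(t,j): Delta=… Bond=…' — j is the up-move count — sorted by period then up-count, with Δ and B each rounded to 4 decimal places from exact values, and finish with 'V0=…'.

No-arbitrage ⇒ martingale measure with p* = (R−d)/(u−d) = 0.5493.
At expiry t=4: V(4,0)=1.0000, V(4,1)=1.0000, V(4,2)=1.0000, V(4,3)=0.0000, V(4,4)=0.0000
  t=3,j=0: stock 47.7848 → up 64.9873 (V=1.0000), down 31.0601 (V=1.0000). Price 0.9615; hedge Δ=0.0000, bond B=0.9615.
  t=3,j=1: stock 99.9804 → up 135.9733 (V=1.0000), down 64.9873 (V=1.0000). Price 0.9615; hedge Δ=0.0000, bond B=0.9615.
  t=3,j=2: stock 209.1898 → up 284.4981 (V=0.0000), down 135.9733 (V=1.0000). Price 0.4334; hedge Δ=-0.0067, bond B=1.8418.
  t=3,j=3: stock 437.6893 → up 595.2575 (V=0.0000), down 284.4981 (V=0.0000). Price 0.0000; hedge Δ=0.0000, bond B=0.0000.
  t=2,j=0: stock 73.5150 → up 99.9804 (V=0.9615), down 47.7848 (V=0.9615). Price 0.9246; hedge Δ=0.0000, bond B=0.9246.
  t=2,j=1: stock 153.8160 → up 209.1898 (V=0.4334), down 99.9804 (V=0.9615). Price 0.6456; hedge Δ=-0.0048, bond B=1.3895.
  t=2,j=2: stock 321.8304 → up 437.6893 (V=0.0000), down 209.1898 (V=0.4334). Price 0.1878; hedge Δ=-0.0019, bond B=0.7982.
  t=1,j=0: stock 113.1000 → up 153.8160 (V=0.6456), down 73.5150 (V=0.9246). Price 0.7417; hedge Δ=-0.0035, bond B=1.1346.
  t=1,j=1: stock 236.6400 → up 321.8304 (V=0.1878), down 153.8160 (V=0.6456). Price 0.3790; hedge Δ=-0.0027, bond B=1.0237.
  t=0,j=0: stock 174.0000 → up 236.6400 (V=0.3790), down 113.1000 (V=0.7417). Price 0.5216; hedge Δ=-0.0029, bond B=1.0324.
Self-financing check: at every node Δ·S+B equals the discounted successor values.

(0,0): Delta=-0.0029 Bond=1.0324
(1,0): Delta=-0.0035 Bond=1.1346
(1,1): Delta=-0.0027 Bond=1.0237
(2,0): Delta=0.0000 Bond=0.9246
(2,1): Delta=-0.0048 Bond=1.3895
(2,2): Delta=-0.0019 Bond=0.7982
(3,0): Delta=0.0000 Bond=0.9615
(3,1): Delta=0.0000 Bond=0.9615
(3,2): Delta=-0.0067 Bond=1.8418
(3,3): Delta=0.0000 Bond=0.0000
V0=0.5216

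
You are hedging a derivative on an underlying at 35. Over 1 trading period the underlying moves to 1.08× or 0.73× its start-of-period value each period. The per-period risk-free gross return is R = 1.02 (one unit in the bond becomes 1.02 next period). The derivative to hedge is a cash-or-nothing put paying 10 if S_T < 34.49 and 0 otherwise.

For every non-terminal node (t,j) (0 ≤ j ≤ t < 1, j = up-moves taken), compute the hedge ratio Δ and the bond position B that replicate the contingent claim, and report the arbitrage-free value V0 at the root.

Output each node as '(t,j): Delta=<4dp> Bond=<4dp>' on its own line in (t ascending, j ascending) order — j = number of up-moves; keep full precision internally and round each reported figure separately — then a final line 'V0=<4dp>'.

Risk-neutral probability p* = (R−d)/(u−d) = (1.02−0.73)/(1.08−0.73) = 0.8286.
At expiry t=1: V(1,0)=10.0000, V(1,1)=0.0000
  t=0,j=0: stock 35.0000 → up 37.8000 (V=0.0000), down 25.5500 (V=10.0000). Price 1.6807; hedge Δ=-0.8163, bond B=30.2521.
Each (Δ,B) replicates both successor values, so the strategy is self-financing and V0 is arbitrage-free.

(0,0): Delta=-0.8163 Bond=30.2521
V0=1.6807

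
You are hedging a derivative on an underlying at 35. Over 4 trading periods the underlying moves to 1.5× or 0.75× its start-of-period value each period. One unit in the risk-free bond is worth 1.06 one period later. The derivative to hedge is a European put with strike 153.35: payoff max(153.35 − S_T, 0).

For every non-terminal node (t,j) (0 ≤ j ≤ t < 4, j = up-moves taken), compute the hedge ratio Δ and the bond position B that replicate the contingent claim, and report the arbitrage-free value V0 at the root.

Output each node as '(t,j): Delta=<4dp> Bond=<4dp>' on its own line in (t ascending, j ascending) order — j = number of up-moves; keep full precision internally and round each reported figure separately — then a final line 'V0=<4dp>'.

Since d<R<u, set p* = (R−d)/(u−d) = 0.4133; price each node as the discounted p*-expectation of its children.
Terminal values V(4,·): V(4,0)=142.2758, V(4,1)=131.2016, V(4,2)=109.0531, V(4,3)=64.7562, V(4,4)=0.0000
  t=3,j=0: stock 14.7656 → up 22.1484 (V=131.2016), down 11.0742 (V=142.2758). Price 129.9042; hedge Δ=-1.0000, bond B=144.6698.
  t=3,j=1: stock 29.5312 → up 44.2969 (V=109.0531), down 22.1484 (V=131.2016). Price 115.1386; hedge Δ=-1.0000, bond B=144.6698.
  t=3,j=2: stock 59.0625 → up 88.5938 (V=64.7562), down 44.2969 (V=109.0531). Price 85.6073; hedge Δ=-1.0000, bond B=144.6698.
  t=3,j=3: stock 118.1250 → up 177.1875 (V=0.0000), down 88.5938 (V=64.7562). Price 35.8399; hedge Δ=-0.7309, bond B=122.1816.
  t=2,j=0: stock 19.6875 → up 29.5312 (V=115.1386), down 14.7656 (V=129.9042). Price 116.7935; hedge Δ=-1.0000, bond B=136.4810.
  t=2,j=1: stock 39.3750 → up 59.0625 (V=85.6073), down 29.5312 (V=115.1386). Price 97.1060; hedge Δ=-1.0000, bond B=136.4810.
  t=2,j=2: stock 78.7500 → up 118.1250 (V=35.8399), down 59.0625 (V=85.6073). Price 61.3555; hedge Δ=-0.8426, bond B=127.7120.
  t=1,j=0: stock 26.2500 → up 39.3750 (V=97.1060), down 19.6875 (V=116.7935). Price 102.5056; hedge Δ=-1.0000, bond B=128.7556.
  t=1,j=1: stock 52.5000 → up 78.7500 (V=61.3555), down 39.3750 (V=97.1060). Price 77.6689; hedge Δ=-0.9079, bond B=125.3363.
  t=0,j=0: stock 35.0000 → up 52.5000 (V=77.6689), down 26.2500 (V=102.5056). Price 87.0187; hedge Δ=-0.9462, bond B=120.1342.
Each (Δ,B) replicates both successor values, so the strategy is self-financing and V0 is arbitrage-free.

(0,0): Delta=-0.9462 Bond=120.1342
(1,0): Delta=-1.0000 Bond=128.7556
(1,1): Delta=-0.9079 Bond=125.3363
(2,0): Delta=-1.0000 Bond=136.4810
(2,1): Delta=-1.0000 Bond=136.4810
(2,2): Delta=-0.8426 Bond=127.7120
(3,0): Delta=-1.0000 Bond=144.6698
(3,1): Delta=-1.0000 Bond=144.6698
(3,2): Delta=-1.0000 Bond=144.6698
(3,3): Delta=-0.7309 Bond=122.1816
V0=87.0187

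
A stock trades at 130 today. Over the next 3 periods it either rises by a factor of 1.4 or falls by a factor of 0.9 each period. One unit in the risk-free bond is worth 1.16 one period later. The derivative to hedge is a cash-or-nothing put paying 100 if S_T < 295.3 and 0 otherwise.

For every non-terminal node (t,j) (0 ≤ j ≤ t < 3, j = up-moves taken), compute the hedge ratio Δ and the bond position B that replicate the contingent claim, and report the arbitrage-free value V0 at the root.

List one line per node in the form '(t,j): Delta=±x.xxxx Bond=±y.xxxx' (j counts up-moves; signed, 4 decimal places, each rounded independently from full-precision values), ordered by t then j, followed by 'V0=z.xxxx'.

(0,0): Delta=-0.3092 Bond=95.2479
(1,0): Delta=0.0000 Bond=74.3163
(1,1): Delta=-0.4926 Bond=143.8763
(2,0): Delta=0.0000 Bond=86.2069
(2,1): Delta=0.0000 Bond=86.2069
(2,2): Delta=-0.7849 Bond=241.3793
V0=55.0576

Since d<R<u, set p* = (R−d)/(u−d) = 0.5200; price each node as the discounted p*-expectation of its children.
At expiry t=3: V(3,0)=100.0000, V(3,1)=100.0000, V(3,2)=100.0000, V(3,3)=0.0000
(2,0): S=105.3000. Δ = (V_up−V_dn)/(S_up−S_dn) = (100.0000−100.0000)/(147.4200−94.7700) = 0.0000. V = [p*·100.0000 + (1−p*)·100.0000]/1.16 = 86.2069. B = V − Δ·S = 86.2069.
(2,1): S=163.8000. Δ = (V_up−V_dn)/(S_up−S_dn) = (100.0000−100.0000)/(229.3200−147.4200) = 0.0000. V = [p*·100.0000 + (1−p*)·100.0000]/1.16 = 86.2069. B = V − Δ·S = 86.2069.
(2,2): S=254.8000. Δ = (V_up−V_dn)/(S_up−S_dn) = (0.0000−100.0000)/(356.7200−229.3200) = -0.7849. V = [p*·0.0000 + (1−p*)·100.0000]/1.16 = 41.3793. B = V − Δ·S = 241.3793.
(1,0): S=117.0000. Δ = (V_up−V_dn)/(S_up−S_dn) = (86.2069−86.2069)/(163.8000−105.3000) = 0.0000. V = [p*·86.2069 + (1−p*)·86.2069]/1.16 = 74.3163. B = V − Δ·S = 74.3163.
(1,1): S=182.0000. Δ = (V_up−V_dn)/(S_up−S_dn) = (41.3793−86.2069)/(254.8000−163.8000) = -0.4926. V = [p*·41.3793 + (1−p*)·86.2069]/1.16 = 54.2212. B = V − Δ·S = 143.8763.
(0,0): S=130.0000. Δ = (V_up−V_dn)/(S_up−S_dn) = (54.2212−74.3163)/(182.0000−117.0000) = -0.3092. V = [p*·54.2212 + (1−p*)·74.3163]/1.16 = 55.0576. B = V − Δ·S = 95.2479.
Root portfolio cost Δ·130+B reproduces V0=55.0576.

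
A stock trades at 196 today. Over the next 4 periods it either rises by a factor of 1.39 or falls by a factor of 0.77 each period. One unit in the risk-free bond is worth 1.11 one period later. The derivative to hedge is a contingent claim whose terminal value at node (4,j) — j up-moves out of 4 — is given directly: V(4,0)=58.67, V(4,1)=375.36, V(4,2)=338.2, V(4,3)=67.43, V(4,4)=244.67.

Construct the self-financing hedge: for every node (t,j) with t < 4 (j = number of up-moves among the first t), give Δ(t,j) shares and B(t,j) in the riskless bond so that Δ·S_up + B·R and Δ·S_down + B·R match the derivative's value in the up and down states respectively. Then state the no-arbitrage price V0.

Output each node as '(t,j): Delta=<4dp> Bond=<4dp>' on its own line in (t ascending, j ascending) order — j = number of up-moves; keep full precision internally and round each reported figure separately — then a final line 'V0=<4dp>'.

(0,0): Delta=-0.3874 Bond=237.2994
(1,0): Delta=-0.3057 Bond=251.0658
(1,1): Delta=-0.4247 Bond=273.5617
(2,0): Delta=1.5335 Bond=64.9491
(2,1): Delta=-1.1448 Bond=454.6993
(2,2): Delta=-0.0963 Bond=179.2629
(3,0): Delta=5.7084 Bond=-301.4762
(3,1): Delta=-0.3710 Bond=379.7390
(3,2): Delta=-1.4977 Bond=607.6386
(3,3): Delta=0.5431 Bond=-137.5591
V0=161.3601

No-arbitrage ⇒ martingale measure with p* = (R−d)/(u−d) = 0.5484.
Terminal values V(4,·): V(4,0)=58.6700, V(4,1)=375.3600, V(4,2)=338.2000, V(4,3)=67.4300, V(4,4)=244.6700
  t=3,j=0: stock 89.4805 → up 124.3779 (V=375.3600), down 68.9000 (V=58.6700). Price 209.3142; hedge Δ=5.7084, bond B=-301.4762.
  t=3,j=1: stock 161.5297 → up 224.5262 (V=338.2000), down 124.3779 (V=375.3600). Price 319.8035; hedge Δ=-0.3710, bond B=379.7390.
  t=3,j=2: stock 291.5925 → up 405.3136 (V=67.4300), down 224.5262 (V=338.2000). Price 170.9128; hedge Δ=-1.4977, bond B=607.6386.
  t=3,j=3: stock 526.3813 → up 731.6700 (V=244.6700), down 405.3136 (V=67.4300). Price 148.3118; hedge Δ=0.5431, bond B=-137.5591.
  t=2,j=0: stock 116.2084 → up 161.5297 (V=319.8035), down 89.4805 (V=209.3142). Price 243.1578; hedge Δ=1.5335, bond B=64.9491.
  t=2,j=1: stock 209.7788 → up 291.5925 (V=170.9128), down 161.5297 (V=319.8035). Price 214.5530; hedge Δ=-1.1448, bond B=454.6993.
  t=2,j=2: stock 378.6916 → up 526.3813 (V=148.3118), down 291.5925 (V=170.9128). Price 142.8097; hedge Δ=-0.0963, bond B=179.2629.
  t=1,j=0: stock 150.9200 → up 209.7788 (V=214.5530), down 116.2084 (V=243.1578). Price 204.9291; hedge Δ=-0.3057, bond B=251.0658.
  t=1,j=1: stock 272.4400 → up 378.6916 (V=142.8097), down 209.7788 (V=214.5530). Price 157.8467; hedge Δ=-0.4247, bond B=273.5617.
  t=0,j=0: stock 196.0000 → up 272.4400 (V=157.8467), down 150.9200 (V=204.9291). Price 161.3601; hedge Δ=-0.3874, bond B=237.2994.
Root portfolio cost Δ·196+B reproduces V0=161.3601.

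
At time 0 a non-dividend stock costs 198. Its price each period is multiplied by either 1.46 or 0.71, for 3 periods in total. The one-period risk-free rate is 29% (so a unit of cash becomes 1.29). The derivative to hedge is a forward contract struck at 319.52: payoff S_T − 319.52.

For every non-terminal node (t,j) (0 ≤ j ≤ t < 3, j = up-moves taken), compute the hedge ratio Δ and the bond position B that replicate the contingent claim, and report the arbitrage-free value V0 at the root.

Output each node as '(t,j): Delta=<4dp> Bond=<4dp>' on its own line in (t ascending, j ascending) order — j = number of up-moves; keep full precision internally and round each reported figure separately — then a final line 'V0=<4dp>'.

No-arbitrage ⇒ martingale measure with p* = (R−d)/(u−d) = 0.7733.
Payoff layer (t=3): V(3,0)=-248.6536, V(3,1)=-173.7948, V(3,2)=-19.8597, V(3,3)=296.6829
Node (2,0) S=99.8118: V=(p*·-173.7948+(1−p*)·-248.6536)/1.29=-147.8781; Δ=(-173.7948−-248.6536)/(145.7252−70.8664)=1.0000; B=V−Δ·S=-247.6899
Node (2,1) S=205.2468: V=(p*·-19.8597+(1−p*)·-173.7948)/1.29=-42.4431; Δ=(-19.8597−-173.7948)/(299.6603−145.7252)=1.0000; B=V−Δ·S=-247.6899
Node (2,2) S=422.0568: V=(p*·296.6829+(1−p*)·-19.8597)/1.29=174.3669; Δ=(296.6829−-19.8597)/(616.2029−299.6603)=1.0000; B=V−Δ·S=-247.6899
Node (1,0) S=140.5800: V=(p*·-42.4431+(1−p*)·-147.8781)/1.29=-51.4277; Δ=(-42.4431−-147.8781)/(205.2468−99.8118)=1.0000; B=V−Δ·S=-192.0077
Node (1,1) S=289.0800: V=(p*·174.3669+(1−p*)·-42.4431)/1.29=97.0723; Δ=(174.3669−-42.4431)/(422.0568−205.2468)=1.0000; B=V−Δ·S=-192.0077
Node (0,0) S=198.0000: V=(p*·97.0723+(1−p*)·-51.4277)/1.29=49.1568; Δ=(97.0723−-51.4277)/(289.0800−140.5800)=1.0000; B=V−Δ·S=-148.8432
The time-0 hedge costs 49.1568, which is the no-arbitrage price.

(0,0): Delta=1.0000 Bond=-148.8432
(1,0): Delta=1.0000 Bond=-192.0077
(1,1): Delta=1.0000 Bond=-192.0077
(2,0): Delta=1.0000 Bond=-247.6899
(2,1): Delta=1.0000 Bond=-247.6899
(2,2): Delta=1.0000 Bond=-247.6899
V0=49.1568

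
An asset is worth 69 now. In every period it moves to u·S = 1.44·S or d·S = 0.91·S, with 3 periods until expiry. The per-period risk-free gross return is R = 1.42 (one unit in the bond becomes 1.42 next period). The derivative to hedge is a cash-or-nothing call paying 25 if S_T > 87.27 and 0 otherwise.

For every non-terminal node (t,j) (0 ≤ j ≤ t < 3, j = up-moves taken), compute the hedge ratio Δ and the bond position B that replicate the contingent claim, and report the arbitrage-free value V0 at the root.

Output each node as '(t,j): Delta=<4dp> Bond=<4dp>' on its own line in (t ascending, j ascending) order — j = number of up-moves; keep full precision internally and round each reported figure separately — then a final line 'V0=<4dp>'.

Under the risk-neutral measure, an up-move has probability p* = (R−d)/(u−d) = 0.9623 and values discount at R = 1.42.
Terminal values V(3,·): V(3,0)=0.0000, V(3,1)=0.0000, V(3,2)=25.0000, V(3,3)=25.0000
(2,0): S=57.1389. Δ = (V_up−V_dn)/(S_up−S_dn) = (0.0000−0.0000)/(82.2800−51.9964) = 0.0000. V = [p*·0.0000 + (1−p*)·0.0000]/1.42 = 0.0000. B = V − Δ·S = 0.0000.
(2,1): S=90.4176. Δ = (V_up−V_dn)/(S_up−S_dn) = (25.0000−0.0000)/(130.2013−82.2800) = 0.5217. V = [p*·25.0000 + (1−p*)·0.0000]/1.42 = 16.9413. B = V − Δ·S = -30.2285.
(2,2): S=143.0784. Δ = (V_up−V_dn)/(S_up−S_dn) = (25.0000−25.0000)/(206.0329−130.2013) = 0.0000. V = [p*·25.0000 + (1−p*)·25.0000]/1.42 = 17.6056. B = V − Δ·S = 17.6056.
(1,0): S=62.7900. Δ = (V_up−V_dn)/(S_up−S_dn) = (16.9413−0.0000)/(90.4176−57.1389) = 0.5091. V = [p*·16.9413 + (1−p*)·0.0000]/1.42 = 11.4803. B = V − Δ·S = -20.4844.
(1,1): S=99.3600. Δ = (V_up−V_dn)/(S_up−S_dn) = (17.6056−16.9413)/(143.0784−90.4176) = 0.0126. V = [p*·17.6056 + (1−p*)·16.9413]/1.42 = 12.3807. B = V − Δ·S = 11.1272.
(0,0): S=69.0000. Δ = (V_up−V_dn)/(S_up−S_dn) = (12.3807−11.4803)/(99.3600−62.7900) = 0.0246. V = [p*·12.3807 + (1−p*)·11.4803]/1.42 = 8.6949. B = V − Δ·S = 6.9960.
Root portfolio cost Δ·69+B reproduces V0=8.6949.

(0,0): Delta=0.0246 Bond=6.9960
(1,0): Delta=0.5091 Bond=-20.4844
(1,1): Delta=0.0126 Bond=11.1272
(2,0): Delta=0.0000 Bond=0.0000
(2,1): Delta=0.5217 Bond=-30.2285
(2,2): Delta=0.0000 Bond=17.6056
V0=8.6949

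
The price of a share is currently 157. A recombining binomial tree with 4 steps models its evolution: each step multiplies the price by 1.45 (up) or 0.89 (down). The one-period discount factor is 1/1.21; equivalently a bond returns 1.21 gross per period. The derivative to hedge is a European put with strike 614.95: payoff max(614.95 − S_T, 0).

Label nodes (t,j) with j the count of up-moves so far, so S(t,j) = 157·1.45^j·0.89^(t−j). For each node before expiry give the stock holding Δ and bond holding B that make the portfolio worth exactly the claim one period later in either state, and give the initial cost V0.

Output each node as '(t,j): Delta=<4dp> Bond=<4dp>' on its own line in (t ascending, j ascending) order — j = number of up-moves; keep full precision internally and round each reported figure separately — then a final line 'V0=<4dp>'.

Risk-neutral probability p* = (R−d)/(u−d) = (1.21−0.89)/(1.45−0.89) = 0.5714.
At expiry t=4: V(4,0)=516.4447, V(4,1)=454.4638, V(4,2)=353.4837, V(4,3)=188.9656, V(4,4)=0.0000
Node (3,0) S=110.6801: V=(p*·454.4638+(1−p*)·516.4447)/1.21=397.5430; Δ=(454.4638−516.4447)/(160.4862−98.5053)=-1.0000; B=V−Δ·S=508.2231
Node (3,1) S=180.3216: V=(p*·353.4837+(1−p*)·454.4638)/1.21=327.9016; Δ=(353.4837−454.4638)/(261.4663−160.4862)=-1.0000; B=V−Δ·S=508.2231
Node (3,2) S=293.7823: V=(p*·188.9656+(1−p*)·353.4837)/1.21=214.4408; Δ=(188.9656−353.4837)/(425.9844−261.4663)=-1.0000; B=V−Δ·S=508.2231
Node (3,3) S=478.6341: V=(p*·0.0000+(1−p*)·188.9656)/1.21=66.9300; Δ=(0.0000−188.9656)/(694.0195−425.9844)=-0.7050; B=V−Δ·S=404.3686
Node (2,0) S=124.3597: V=(p*·327.9016+(1−p*)·397.5430)/1.21=295.6594; Δ=(327.9016−397.5430)/(180.3216−110.6801)=-1.0000; B=V−Δ·S=420.0191
Node (2,1) S=202.6085: V=(p*·214.4408+(1−p*)·327.9016)/1.21=217.4106; Δ=(214.4408−327.9016)/(293.7823−180.3216)=-1.0000; B=V−Δ·S=420.0191
Node (2,2) S=330.0925: V=(p*·66.9300+(1−p*)·214.4408)/1.21=107.5611; Δ=(66.9300−214.4408)/(478.6341−293.7823)=-0.7980; B=V−Δ·S=370.9733
Node (1,0) S=139.7300: V=(p*·217.4106+(1−p*)·295.6594)/1.21=207.3932; Δ=(217.4106−295.6594)/(202.6085−124.3597)=-1.0000; B=V−Δ·S=347.1232
Node (1,1) S=227.6500: V=(p*·107.5611+(1−p*)·217.4106)/1.21=127.8012; Δ=(107.5611−217.4106)/(330.0925−202.6085)=-0.8617; B=V−Δ·S=323.9611
Node (0,0) S=157.0000: V=(p*·127.8012+(1−p*)·207.3932)/1.21=133.8116; Δ=(127.8012−207.3932)/(227.6500−139.7300)=-0.9053; B=V−Δ·S=275.9403
Each (Δ,B) replicates both successor values, so the strategy is self-financing and V0 is arbitrage-free.

(0,0): Delta=-0.9053 Bond=275.9403
(1,0): Delta=-1.0000 Bond=347.1232
(1,1): Delta=-0.8617 Bond=323.9611
(2,0): Delta=-1.0000 Bond=420.0191
(2,1): Delta=-1.0000 Bond=420.0191
(2,2): Delta=-0.7980 Bond=370.9733
(3,0): Delta=-1.0000 Bond=508.2231
(3,1): Delta=-1.0000 Bond=508.2231
(3,2): Delta=-1.0000 Bond=508.2231
(3,3): Delta=-0.7050 Bond=404.3686
V0=133.8116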